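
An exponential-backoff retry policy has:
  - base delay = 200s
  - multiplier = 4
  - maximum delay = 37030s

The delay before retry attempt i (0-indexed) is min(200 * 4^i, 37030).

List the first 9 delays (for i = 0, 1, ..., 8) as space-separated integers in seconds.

Computing each delay:
  i=0: min(200*4^0, 37030) = 200
  i=1: min(200*4^1, 37030) = 800
  i=2: min(200*4^2, 37030) = 3200
  i=3: min(200*4^3, 37030) = 12800
  i=4: min(200*4^4, 37030) = 37030
  i=5: min(200*4^5, 37030) = 37030
  i=6: min(200*4^6, 37030) = 37030
  i=7: min(200*4^7, 37030) = 37030
  i=8: min(200*4^8, 37030) = 37030

Answer: 200 800 3200 12800 37030 37030 37030 37030 37030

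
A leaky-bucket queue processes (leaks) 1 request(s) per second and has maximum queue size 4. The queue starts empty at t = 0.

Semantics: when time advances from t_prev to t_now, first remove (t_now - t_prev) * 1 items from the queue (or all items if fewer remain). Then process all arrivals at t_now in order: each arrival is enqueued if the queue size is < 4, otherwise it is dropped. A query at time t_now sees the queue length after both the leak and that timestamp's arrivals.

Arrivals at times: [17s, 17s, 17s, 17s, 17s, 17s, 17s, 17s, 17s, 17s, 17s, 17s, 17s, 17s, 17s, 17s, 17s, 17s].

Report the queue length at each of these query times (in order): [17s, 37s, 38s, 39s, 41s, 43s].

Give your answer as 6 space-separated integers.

Queue lengths at query times:
  query t=17s: backlog = 4
  query t=37s: backlog = 0
  query t=38s: backlog = 0
  query t=39s: backlog = 0
  query t=41s: backlog = 0
  query t=43s: backlog = 0

Answer: 4 0 0 0 0 0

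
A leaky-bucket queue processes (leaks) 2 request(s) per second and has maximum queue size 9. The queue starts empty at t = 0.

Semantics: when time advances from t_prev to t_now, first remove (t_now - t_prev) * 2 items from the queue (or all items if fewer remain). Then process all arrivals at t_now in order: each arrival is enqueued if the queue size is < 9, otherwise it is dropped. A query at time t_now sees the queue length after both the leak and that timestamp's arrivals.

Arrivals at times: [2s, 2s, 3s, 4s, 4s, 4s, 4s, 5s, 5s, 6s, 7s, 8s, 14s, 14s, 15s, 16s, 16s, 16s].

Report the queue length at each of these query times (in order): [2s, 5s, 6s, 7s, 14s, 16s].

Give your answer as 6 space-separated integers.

Queue lengths at query times:
  query t=2s: backlog = 2
  query t=5s: backlog = 4
  query t=6s: backlog = 3
  query t=7s: backlog = 2
  query t=14s: backlog = 2
  query t=16s: backlog = 3

Answer: 2 4 3 2 2 3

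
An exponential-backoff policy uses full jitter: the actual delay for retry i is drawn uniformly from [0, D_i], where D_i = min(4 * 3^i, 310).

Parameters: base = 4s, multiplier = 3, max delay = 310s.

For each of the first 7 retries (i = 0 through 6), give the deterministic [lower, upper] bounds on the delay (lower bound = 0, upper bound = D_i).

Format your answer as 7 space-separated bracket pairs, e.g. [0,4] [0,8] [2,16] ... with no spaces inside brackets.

Answer: [0,4] [0,12] [0,36] [0,108] [0,310] [0,310] [0,310]

Derivation:
Computing bounds per retry:
  i=0: D_i=min(4*3^0,310)=4, bounds=[0,4]
  i=1: D_i=min(4*3^1,310)=12, bounds=[0,12]
  i=2: D_i=min(4*3^2,310)=36, bounds=[0,36]
  i=3: D_i=min(4*3^3,310)=108, bounds=[0,108]
  i=4: D_i=min(4*3^4,310)=310, bounds=[0,310]
  i=5: D_i=min(4*3^5,310)=310, bounds=[0,310]
  i=6: D_i=min(4*3^6,310)=310, bounds=[0,310]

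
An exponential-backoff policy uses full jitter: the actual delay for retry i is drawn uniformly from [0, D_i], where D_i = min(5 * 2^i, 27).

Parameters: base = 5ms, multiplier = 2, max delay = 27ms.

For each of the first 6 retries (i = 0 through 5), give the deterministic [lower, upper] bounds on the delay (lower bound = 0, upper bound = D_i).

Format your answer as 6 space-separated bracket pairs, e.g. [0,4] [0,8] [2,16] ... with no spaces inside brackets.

Computing bounds per retry:
  i=0: D_i=min(5*2^0,27)=5, bounds=[0,5]
  i=1: D_i=min(5*2^1,27)=10, bounds=[0,10]
  i=2: D_i=min(5*2^2,27)=20, bounds=[0,20]
  i=3: D_i=min(5*2^3,27)=27, bounds=[0,27]
  i=4: D_i=min(5*2^4,27)=27, bounds=[0,27]
  i=5: D_i=min(5*2^5,27)=27, bounds=[0,27]

Answer: [0,5] [0,10] [0,20] [0,27] [0,27] [0,27]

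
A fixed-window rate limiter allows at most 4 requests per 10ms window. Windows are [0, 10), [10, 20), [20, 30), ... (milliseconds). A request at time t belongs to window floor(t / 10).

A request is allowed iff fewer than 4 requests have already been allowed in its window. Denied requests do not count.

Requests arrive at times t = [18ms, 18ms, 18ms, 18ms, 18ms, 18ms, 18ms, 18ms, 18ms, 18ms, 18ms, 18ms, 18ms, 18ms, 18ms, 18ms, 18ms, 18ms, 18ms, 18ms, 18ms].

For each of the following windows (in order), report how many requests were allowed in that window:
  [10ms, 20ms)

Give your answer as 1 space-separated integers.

Answer: 4

Derivation:
Processing requests:
  req#1 t=18ms (window 1): ALLOW
  req#2 t=18ms (window 1): ALLOW
  req#3 t=18ms (window 1): ALLOW
  req#4 t=18ms (window 1): ALLOW
  req#5 t=18ms (window 1): DENY
  req#6 t=18ms (window 1): DENY
  req#7 t=18ms (window 1): DENY
  req#8 t=18ms (window 1): DENY
  req#9 t=18ms (window 1): DENY
  req#10 t=18ms (window 1): DENY
  req#11 t=18ms (window 1): DENY
  req#12 t=18ms (window 1): DENY
  req#13 t=18ms (window 1): DENY
  req#14 t=18ms (window 1): DENY
  req#15 t=18ms (window 1): DENY
  req#16 t=18ms (window 1): DENY
  req#17 t=18ms (window 1): DENY
  req#18 t=18ms (window 1): DENY
  req#19 t=18ms (window 1): DENY
  req#20 t=18ms (window 1): DENY
  req#21 t=18ms (window 1): DENY

Allowed counts by window: 4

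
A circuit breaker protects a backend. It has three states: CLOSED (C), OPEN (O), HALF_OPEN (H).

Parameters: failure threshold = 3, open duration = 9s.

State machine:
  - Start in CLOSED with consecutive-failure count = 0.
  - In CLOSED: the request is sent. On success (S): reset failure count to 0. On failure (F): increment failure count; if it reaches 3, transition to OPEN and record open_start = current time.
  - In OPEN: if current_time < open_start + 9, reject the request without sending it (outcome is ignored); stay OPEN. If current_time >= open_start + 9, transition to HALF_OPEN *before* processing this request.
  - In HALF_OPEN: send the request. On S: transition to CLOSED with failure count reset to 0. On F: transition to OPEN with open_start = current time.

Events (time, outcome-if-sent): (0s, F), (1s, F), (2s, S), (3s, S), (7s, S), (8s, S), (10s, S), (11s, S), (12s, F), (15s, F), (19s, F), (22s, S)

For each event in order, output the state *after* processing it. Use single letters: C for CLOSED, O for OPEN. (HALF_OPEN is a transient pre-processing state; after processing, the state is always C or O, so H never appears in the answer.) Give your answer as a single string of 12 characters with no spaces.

Answer: CCCCCCCCCCOO

Derivation:
State after each event:
  event#1 t=0s outcome=F: state=CLOSED
  event#2 t=1s outcome=F: state=CLOSED
  event#3 t=2s outcome=S: state=CLOSED
  event#4 t=3s outcome=S: state=CLOSED
  event#5 t=7s outcome=S: state=CLOSED
  event#6 t=8s outcome=S: state=CLOSED
  event#7 t=10s outcome=S: state=CLOSED
  event#8 t=11s outcome=S: state=CLOSED
  event#9 t=12s outcome=F: state=CLOSED
  event#10 t=15s outcome=F: state=CLOSED
  event#11 t=19s outcome=F: state=OPEN
  event#12 t=22s outcome=S: state=OPEN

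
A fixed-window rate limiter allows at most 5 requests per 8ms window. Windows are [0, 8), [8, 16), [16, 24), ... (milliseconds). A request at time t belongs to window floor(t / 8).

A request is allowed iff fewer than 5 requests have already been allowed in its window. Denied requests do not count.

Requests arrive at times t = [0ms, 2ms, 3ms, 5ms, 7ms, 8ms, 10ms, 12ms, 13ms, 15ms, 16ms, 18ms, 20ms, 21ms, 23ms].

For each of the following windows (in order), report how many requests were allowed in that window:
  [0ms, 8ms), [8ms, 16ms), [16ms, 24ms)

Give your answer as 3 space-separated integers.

Processing requests:
  req#1 t=0ms (window 0): ALLOW
  req#2 t=2ms (window 0): ALLOW
  req#3 t=3ms (window 0): ALLOW
  req#4 t=5ms (window 0): ALLOW
  req#5 t=7ms (window 0): ALLOW
  req#6 t=8ms (window 1): ALLOW
  req#7 t=10ms (window 1): ALLOW
  req#8 t=12ms (window 1): ALLOW
  req#9 t=13ms (window 1): ALLOW
  req#10 t=15ms (window 1): ALLOW
  req#11 t=16ms (window 2): ALLOW
  req#12 t=18ms (window 2): ALLOW
  req#13 t=20ms (window 2): ALLOW
  req#14 t=21ms (window 2): ALLOW
  req#15 t=23ms (window 2): ALLOW

Allowed counts by window: 5 5 5

Answer: 5 5 5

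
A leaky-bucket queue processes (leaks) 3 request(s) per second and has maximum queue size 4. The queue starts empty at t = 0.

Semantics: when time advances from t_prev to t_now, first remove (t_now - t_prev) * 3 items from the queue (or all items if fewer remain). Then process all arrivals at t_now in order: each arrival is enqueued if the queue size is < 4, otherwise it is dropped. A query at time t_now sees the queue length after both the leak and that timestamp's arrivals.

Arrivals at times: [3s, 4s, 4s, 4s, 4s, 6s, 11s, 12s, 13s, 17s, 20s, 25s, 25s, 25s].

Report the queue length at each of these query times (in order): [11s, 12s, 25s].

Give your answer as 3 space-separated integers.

Queue lengths at query times:
  query t=11s: backlog = 1
  query t=12s: backlog = 1
  query t=25s: backlog = 3

Answer: 1 1 3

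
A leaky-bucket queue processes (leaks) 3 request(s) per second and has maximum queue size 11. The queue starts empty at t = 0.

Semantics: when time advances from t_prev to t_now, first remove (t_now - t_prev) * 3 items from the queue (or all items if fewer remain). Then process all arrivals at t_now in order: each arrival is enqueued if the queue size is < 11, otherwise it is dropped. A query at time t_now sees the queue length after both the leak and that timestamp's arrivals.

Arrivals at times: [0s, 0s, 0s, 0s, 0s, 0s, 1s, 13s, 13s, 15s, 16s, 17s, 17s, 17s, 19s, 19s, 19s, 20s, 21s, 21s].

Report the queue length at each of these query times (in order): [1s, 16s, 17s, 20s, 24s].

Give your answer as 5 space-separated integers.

Queue lengths at query times:
  query t=1s: backlog = 4
  query t=16s: backlog = 1
  query t=17s: backlog = 3
  query t=20s: backlog = 1
  query t=24s: backlog = 0

Answer: 4 1 3 1 0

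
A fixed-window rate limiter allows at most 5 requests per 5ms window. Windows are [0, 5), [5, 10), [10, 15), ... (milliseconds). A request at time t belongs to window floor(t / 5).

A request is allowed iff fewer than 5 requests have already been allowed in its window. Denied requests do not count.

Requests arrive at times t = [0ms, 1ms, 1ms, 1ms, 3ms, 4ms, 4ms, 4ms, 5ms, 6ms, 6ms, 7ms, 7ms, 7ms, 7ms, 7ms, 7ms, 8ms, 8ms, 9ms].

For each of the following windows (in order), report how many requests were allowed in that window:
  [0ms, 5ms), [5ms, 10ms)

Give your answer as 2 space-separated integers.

Processing requests:
  req#1 t=0ms (window 0): ALLOW
  req#2 t=1ms (window 0): ALLOW
  req#3 t=1ms (window 0): ALLOW
  req#4 t=1ms (window 0): ALLOW
  req#5 t=3ms (window 0): ALLOW
  req#6 t=4ms (window 0): DENY
  req#7 t=4ms (window 0): DENY
  req#8 t=4ms (window 0): DENY
  req#9 t=5ms (window 1): ALLOW
  req#10 t=6ms (window 1): ALLOW
  req#11 t=6ms (window 1): ALLOW
  req#12 t=7ms (window 1): ALLOW
  req#13 t=7ms (window 1): ALLOW
  req#14 t=7ms (window 1): DENY
  req#15 t=7ms (window 1): DENY
  req#16 t=7ms (window 1): DENY
  req#17 t=7ms (window 1): DENY
  req#18 t=8ms (window 1): DENY
  req#19 t=8ms (window 1): DENY
  req#20 t=9ms (window 1): DENY

Allowed counts by window: 5 5

Answer: 5 5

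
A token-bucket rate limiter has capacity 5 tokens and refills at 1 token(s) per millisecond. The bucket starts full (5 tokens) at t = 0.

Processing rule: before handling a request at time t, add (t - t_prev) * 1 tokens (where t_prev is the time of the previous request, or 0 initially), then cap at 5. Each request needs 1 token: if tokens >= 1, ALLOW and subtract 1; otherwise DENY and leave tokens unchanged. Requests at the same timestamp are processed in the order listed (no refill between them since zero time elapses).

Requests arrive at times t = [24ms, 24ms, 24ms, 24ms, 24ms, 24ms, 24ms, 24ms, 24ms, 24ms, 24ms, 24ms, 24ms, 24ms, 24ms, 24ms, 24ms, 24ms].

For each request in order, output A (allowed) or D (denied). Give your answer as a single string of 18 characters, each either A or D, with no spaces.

Answer: AAAAADDDDDDDDDDDDD

Derivation:
Simulating step by step:
  req#1 t=24ms: ALLOW
  req#2 t=24ms: ALLOW
  req#3 t=24ms: ALLOW
  req#4 t=24ms: ALLOW
  req#5 t=24ms: ALLOW
  req#6 t=24ms: DENY
  req#7 t=24ms: DENY
  req#8 t=24ms: DENY
  req#9 t=24ms: DENY
  req#10 t=24ms: DENY
  req#11 t=24ms: DENY
  req#12 t=24ms: DENY
  req#13 t=24ms: DENY
  req#14 t=24ms: DENY
  req#15 t=24ms: DENY
  req#16 t=24ms: DENY
  req#17 t=24ms: DENY
  req#18 t=24ms: DENY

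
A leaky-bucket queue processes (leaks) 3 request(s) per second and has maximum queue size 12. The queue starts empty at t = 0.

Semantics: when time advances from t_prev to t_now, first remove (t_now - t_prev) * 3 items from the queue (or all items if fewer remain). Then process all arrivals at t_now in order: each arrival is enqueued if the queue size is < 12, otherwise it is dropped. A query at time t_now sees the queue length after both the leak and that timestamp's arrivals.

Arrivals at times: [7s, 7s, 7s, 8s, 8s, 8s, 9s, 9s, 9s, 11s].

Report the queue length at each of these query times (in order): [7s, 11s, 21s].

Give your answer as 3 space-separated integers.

Queue lengths at query times:
  query t=7s: backlog = 3
  query t=11s: backlog = 1
  query t=21s: backlog = 0

Answer: 3 1 0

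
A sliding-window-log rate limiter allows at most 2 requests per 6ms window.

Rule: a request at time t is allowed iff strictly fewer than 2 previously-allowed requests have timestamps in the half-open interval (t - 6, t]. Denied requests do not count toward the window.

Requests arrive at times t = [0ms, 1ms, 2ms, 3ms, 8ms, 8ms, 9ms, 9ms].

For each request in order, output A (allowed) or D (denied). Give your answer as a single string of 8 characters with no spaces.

Tracking allowed requests in the window:
  req#1 t=0ms: ALLOW
  req#2 t=1ms: ALLOW
  req#3 t=2ms: DENY
  req#4 t=3ms: DENY
  req#5 t=8ms: ALLOW
  req#6 t=8ms: ALLOW
  req#7 t=9ms: DENY
  req#8 t=9ms: DENY

Answer: AADDAADD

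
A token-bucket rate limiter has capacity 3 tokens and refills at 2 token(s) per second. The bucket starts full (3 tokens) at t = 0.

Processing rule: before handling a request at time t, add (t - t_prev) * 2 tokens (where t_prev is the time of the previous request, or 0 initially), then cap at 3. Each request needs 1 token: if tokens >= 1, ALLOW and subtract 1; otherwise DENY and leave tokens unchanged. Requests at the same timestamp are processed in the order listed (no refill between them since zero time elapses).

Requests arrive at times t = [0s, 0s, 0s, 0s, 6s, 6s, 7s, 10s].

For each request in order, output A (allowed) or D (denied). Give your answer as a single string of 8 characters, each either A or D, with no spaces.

Answer: AAADAAAA

Derivation:
Simulating step by step:
  req#1 t=0s: ALLOW
  req#2 t=0s: ALLOW
  req#3 t=0s: ALLOW
  req#4 t=0s: DENY
  req#5 t=6s: ALLOW
  req#6 t=6s: ALLOW
  req#7 t=7s: ALLOW
  req#8 t=10s: ALLOW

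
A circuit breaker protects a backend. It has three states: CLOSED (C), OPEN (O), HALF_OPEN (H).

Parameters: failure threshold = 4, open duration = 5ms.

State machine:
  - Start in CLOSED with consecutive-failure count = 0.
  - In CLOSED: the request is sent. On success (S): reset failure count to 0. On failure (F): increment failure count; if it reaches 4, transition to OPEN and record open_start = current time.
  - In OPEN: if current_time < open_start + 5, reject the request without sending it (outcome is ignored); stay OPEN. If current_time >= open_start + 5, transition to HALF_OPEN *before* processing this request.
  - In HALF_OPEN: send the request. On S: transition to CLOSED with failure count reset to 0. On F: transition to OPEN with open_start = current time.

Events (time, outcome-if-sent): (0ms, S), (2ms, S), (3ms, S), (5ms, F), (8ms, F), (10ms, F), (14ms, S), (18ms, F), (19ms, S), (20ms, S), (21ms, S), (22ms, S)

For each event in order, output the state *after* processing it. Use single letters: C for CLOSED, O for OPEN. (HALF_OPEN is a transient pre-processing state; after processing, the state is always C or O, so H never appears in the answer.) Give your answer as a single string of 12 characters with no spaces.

Answer: CCCCCCCCCCCC

Derivation:
State after each event:
  event#1 t=0ms outcome=S: state=CLOSED
  event#2 t=2ms outcome=S: state=CLOSED
  event#3 t=3ms outcome=S: state=CLOSED
  event#4 t=5ms outcome=F: state=CLOSED
  event#5 t=8ms outcome=F: state=CLOSED
  event#6 t=10ms outcome=F: state=CLOSED
  event#7 t=14ms outcome=S: state=CLOSED
  event#8 t=18ms outcome=F: state=CLOSED
  event#9 t=19ms outcome=S: state=CLOSED
  event#10 t=20ms outcome=S: state=CLOSED
  event#11 t=21ms outcome=S: state=CLOSED
  event#12 t=22ms outcome=S: state=CLOSED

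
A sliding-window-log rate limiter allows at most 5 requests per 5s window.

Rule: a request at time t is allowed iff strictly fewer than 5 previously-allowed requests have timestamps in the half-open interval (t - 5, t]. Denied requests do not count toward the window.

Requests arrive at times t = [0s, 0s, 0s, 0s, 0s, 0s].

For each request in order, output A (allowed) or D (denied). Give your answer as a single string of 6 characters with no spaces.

Answer: AAAAAD

Derivation:
Tracking allowed requests in the window:
  req#1 t=0s: ALLOW
  req#2 t=0s: ALLOW
  req#3 t=0s: ALLOW
  req#4 t=0s: ALLOW
  req#5 t=0s: ALLOW
  req#6 t=0s: DENY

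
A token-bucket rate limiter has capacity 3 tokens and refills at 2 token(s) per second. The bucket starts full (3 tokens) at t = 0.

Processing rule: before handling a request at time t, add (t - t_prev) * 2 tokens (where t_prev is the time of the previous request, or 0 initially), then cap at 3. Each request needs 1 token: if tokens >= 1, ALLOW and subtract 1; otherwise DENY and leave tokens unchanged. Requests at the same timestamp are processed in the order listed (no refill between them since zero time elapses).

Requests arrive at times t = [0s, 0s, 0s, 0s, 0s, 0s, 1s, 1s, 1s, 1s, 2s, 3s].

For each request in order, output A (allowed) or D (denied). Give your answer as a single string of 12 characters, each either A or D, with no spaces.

Answer: AAADDDAADDAA

Derivation:
Simulating step by step:
  req#1 t=0s: ALLOW
  req#2 t=0s: ALLOW
  req#3 t=0s: ALLOW
  req#4 t=0s: DENY
  req#5 t=0s: DENY
  req#6 t=0s: DENY
  req#7 t=1s: ALLOW
  req#8 t=1s: ALLOW
  req#9 t=1s: DENY
  req#10 t=1s: DENY
  req#11 t=2s: ALLOW
  req#12 t=3s: ALLOW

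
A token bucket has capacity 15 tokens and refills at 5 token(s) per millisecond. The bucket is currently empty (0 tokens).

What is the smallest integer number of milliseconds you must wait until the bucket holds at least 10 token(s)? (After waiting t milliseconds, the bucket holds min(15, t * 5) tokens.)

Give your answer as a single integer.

Need t * 5 >= 10, so t >= 10/5.
Smallest integer t = ceil(10/5) = 2.

Answer: 2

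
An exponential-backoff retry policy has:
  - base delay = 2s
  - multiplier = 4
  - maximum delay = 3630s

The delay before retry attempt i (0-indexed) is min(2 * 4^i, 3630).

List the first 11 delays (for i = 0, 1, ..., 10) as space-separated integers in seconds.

Answer: 2 8 32 128 512 2048 3630 3630 3630 3630 3630

Derivation:
Computing each delay:
  i=0: min(2*4^0, 3630) = 2
  i=1: min(2*4^1, 3630) = 8
  i=2: min(2*4^2, 3630) = 32
  i=3: min(2*4^3, 3630) = 128
  i=4: min(2*4^4, 3630) = 512
  i=5: min(2*4^5, 3630) = 2048
  i=6: min(2*4^6, 3630) = 3630
  i=7: min(2*4^7, 3630) = 3630
  i=8: min(2*4^8, 3630) = 3630
  i=9: min(2*4^9, 3630) = 3630
  i=10: min(2*4^10, 3630) = 3630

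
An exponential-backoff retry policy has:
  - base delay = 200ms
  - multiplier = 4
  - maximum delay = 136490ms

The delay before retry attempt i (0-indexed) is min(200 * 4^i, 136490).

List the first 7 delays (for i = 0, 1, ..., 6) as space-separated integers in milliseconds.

Computing each delay:
  i=0: min(200*4^0, 136490) = 200
  i=1: min(200*4^1, 136490) = 800
  i=2: min(200*4^2, 136490) = 3200
  i=3: min(200*4^3, 136490) = 12800
  i=4: min(200*4^4, 136490) = 51200
  i=5: min(200*4^5, 136490) = 136490
  i=6: min(200*4^6, 136490) = 136490

Answer: 200 800 3200 12800 51200 136490 136490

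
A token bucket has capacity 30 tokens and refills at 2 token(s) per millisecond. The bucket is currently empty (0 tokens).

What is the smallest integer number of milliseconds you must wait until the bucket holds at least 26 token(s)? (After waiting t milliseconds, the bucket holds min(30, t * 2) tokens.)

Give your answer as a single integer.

Answer: 13

Derivation:
Need t * 2 >= 26, so t >= 26/2.
Smallest integer t = ceil(26/2) = 13.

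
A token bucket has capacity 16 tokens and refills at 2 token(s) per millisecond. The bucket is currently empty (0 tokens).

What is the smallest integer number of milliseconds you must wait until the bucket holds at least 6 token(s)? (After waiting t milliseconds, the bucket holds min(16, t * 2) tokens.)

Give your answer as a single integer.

Answer: 3

Derivation:
Need t * 2 >= 6, so t >= 6/2.
Smallest integer t = ceil(6/2) = 3.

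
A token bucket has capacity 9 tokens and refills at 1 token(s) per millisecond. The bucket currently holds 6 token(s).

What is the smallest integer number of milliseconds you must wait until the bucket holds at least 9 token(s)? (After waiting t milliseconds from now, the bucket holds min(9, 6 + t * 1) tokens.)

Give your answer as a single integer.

Answer: 3

Derivation:
Need 6 + t * 1 >= 9, so t >= 3/1.
Smallest integer t = ceil(3/1) = 3.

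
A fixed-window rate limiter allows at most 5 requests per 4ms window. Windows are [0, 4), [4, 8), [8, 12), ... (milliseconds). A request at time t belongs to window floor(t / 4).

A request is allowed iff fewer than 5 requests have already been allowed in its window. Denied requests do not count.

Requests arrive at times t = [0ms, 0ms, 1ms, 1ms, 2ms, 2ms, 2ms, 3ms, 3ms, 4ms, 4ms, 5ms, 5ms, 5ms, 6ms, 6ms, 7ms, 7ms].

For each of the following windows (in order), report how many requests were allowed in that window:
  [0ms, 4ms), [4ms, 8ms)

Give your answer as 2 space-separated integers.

Answer: 5 5

Derivation:
Processing requests:
  req#1 t=0ms (window 0): ALLOW
  req#2 t=0ms (window 0): ALLOW
  req#3 t=1ms (window 0): ALLOW
  req#4 t=1ms (window 0): ALLOW
  req#5 t=2ms (window 0): ALLOW
  req#6 t=2ms (window 0): DENY
  req#7 t=2ms (window 0): DENY
  req#8 t=3ms (window 0): DENY
  req#9 t=3ms (window 0): DENY
  req#10 t=4ms (window 1): ALLOW
  req#11 t=4ms (window 1): ALLOW
  req#12 t=5ms (window 1): ALLOW
  req#13 t=5ms (window 1): ALLOW
  req#14 t=5ms (window 1): ALLOW
  req#15 t=6ms (window 1): DENY
  req#16 t=6ms (window 1): DENY
  req#17 t=7ms (window 1): DENY
  req#18 t=7ms (window 1): DENY

Allowed counts by window: 5 5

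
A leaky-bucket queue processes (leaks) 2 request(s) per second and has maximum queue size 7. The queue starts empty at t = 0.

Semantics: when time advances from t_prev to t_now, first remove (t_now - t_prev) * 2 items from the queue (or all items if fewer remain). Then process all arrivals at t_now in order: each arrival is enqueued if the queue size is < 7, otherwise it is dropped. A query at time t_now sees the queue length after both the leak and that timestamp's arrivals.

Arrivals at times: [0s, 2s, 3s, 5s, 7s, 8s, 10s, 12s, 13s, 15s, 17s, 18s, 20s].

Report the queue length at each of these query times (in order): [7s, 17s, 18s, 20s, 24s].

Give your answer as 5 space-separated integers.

Queue lengths at query times:
  query t=7s: backlog = 1
  query t=17s: backlog = 1
  query t=18s: backlog = 1
  query t=20s: backlog = 1
  query t=24s: backlog = 0

Answer: 1 1 1 1 0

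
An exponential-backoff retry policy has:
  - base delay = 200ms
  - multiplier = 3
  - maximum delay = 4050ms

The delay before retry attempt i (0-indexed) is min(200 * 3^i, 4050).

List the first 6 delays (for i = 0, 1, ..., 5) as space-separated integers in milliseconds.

Answer: 200 600 1800 4050 4050 4050

Derivation:
Computing each delay:
  i=0: min(200*3^0, 4050) = 200
  i=1: min(200*3^1, 4050) = 600
  i=2: min(200*3^2, 4050) = 1800
  i=3: min(200*3^3, 4050) = 4050
  i=4: min(200*3^4, 4050) = 4050
  i=5: min(200*3^5, 4050) = 4050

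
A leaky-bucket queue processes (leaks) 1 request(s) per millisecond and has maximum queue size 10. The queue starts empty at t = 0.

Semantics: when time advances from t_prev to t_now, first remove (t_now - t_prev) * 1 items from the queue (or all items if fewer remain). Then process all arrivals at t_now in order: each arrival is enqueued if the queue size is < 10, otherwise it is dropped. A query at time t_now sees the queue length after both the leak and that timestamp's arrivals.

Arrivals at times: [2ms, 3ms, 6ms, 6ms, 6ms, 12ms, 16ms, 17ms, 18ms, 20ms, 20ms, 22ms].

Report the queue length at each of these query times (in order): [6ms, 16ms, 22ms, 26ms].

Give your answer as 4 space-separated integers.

Answer: 3 1 1 0

Derivation:
Queue lengths at query times:
  query t=6ms: backlog = 3
  query t=16ms: backlog = 1
  query t=22ms: backlog = 1
  query t=26ms: backlog = 0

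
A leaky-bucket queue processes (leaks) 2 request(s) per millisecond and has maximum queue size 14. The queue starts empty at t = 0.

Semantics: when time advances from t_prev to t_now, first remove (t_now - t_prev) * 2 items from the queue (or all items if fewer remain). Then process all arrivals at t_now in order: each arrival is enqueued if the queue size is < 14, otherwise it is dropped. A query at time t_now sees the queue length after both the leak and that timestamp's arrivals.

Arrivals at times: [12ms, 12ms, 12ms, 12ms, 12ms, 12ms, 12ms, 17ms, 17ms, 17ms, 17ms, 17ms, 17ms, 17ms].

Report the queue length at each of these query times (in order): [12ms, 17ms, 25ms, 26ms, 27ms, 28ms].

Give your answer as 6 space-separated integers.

Queue lengths at query times:
  query t=12ms: backlog = 7
  query t=17ms: backlog = 7
  query t=25ms: backlog = 0
  query t=26ms: backlog = 0
  query t=27ms: backlog = 0
  query t=28ms: backlog = 0

Answer: 7 7 0 0 0 0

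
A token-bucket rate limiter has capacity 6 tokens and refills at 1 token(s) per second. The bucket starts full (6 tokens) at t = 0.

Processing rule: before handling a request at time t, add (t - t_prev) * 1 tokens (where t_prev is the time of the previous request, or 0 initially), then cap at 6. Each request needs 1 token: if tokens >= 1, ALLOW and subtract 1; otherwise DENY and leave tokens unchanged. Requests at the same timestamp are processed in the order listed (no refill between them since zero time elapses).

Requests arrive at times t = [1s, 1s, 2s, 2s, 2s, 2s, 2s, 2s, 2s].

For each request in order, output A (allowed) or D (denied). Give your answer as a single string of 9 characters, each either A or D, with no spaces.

Answer: AAAAAAADD

Derivation:
Simulating step by step:
  req#1 t=1s: ALLOW
  req#2 t=1s: ALLOW
  req#3 t=2s: ALLOW
  req#4 t=2s: ALLOW
  req#5 t=2s: ALLOW
  req#6 t=2s: ALLOW
  req#7 t=2s: ALLOW
  req#8 t=2s: DENY
  req#9 t=2s: DENY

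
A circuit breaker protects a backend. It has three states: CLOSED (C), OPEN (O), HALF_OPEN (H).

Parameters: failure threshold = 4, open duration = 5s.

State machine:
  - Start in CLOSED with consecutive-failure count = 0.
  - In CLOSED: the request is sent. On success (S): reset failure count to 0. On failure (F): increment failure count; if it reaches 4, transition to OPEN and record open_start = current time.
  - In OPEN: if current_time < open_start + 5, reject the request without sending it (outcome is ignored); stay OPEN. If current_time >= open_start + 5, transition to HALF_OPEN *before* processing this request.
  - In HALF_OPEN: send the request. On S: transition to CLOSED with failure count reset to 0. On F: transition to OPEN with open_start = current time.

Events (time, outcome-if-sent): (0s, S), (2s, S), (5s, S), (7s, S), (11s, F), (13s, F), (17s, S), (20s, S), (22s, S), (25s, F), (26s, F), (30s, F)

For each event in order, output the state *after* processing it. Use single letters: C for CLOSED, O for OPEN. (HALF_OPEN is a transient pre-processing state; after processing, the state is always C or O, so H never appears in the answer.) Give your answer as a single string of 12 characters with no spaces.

State after each event:
  event#1 t=0s outcome=S: state=CLOSED
  event#2 t=2s outcome=S: state=CLOSED
  event#3 t=5s outcome=S: state=CLOSED
  event#4 t=7s outcome=S: state=CLOSED
  event#5 t=11s outcome=F: state=CLOSED
  event#6 t=13s outcome=F: state=CLOSED
  event#7 t=17s outcome=S: state=CLOSED
  event#8 t=20s outcome=S: state=CLOSED
  event#9 t=22s outcome=S: state=CLOSED
  event#10 t=25s outcome=F: state=CLOSED
  event#11 t=26s outcome=F: state=CLOSED
  event#12 t=30s outcome=F: state=CLOSED

Answer: CCCCCCCCCCCC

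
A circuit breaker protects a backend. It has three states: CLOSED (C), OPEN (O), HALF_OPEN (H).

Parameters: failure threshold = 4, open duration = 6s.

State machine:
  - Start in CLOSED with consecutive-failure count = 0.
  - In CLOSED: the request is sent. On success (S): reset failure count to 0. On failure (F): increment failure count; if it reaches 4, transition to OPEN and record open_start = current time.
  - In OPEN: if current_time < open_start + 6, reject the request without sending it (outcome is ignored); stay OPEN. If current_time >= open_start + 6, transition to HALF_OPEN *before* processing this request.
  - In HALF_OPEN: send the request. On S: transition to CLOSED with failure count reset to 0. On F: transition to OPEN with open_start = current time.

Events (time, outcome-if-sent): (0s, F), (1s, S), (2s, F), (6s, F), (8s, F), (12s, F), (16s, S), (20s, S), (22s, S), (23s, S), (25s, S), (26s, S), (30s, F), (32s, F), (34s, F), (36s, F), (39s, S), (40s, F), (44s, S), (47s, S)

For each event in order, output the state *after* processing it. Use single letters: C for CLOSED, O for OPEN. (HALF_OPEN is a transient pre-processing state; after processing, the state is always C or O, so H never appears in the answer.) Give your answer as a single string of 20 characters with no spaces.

Answer: CCCCCOOCCCCCCCCOOOCC

Derivation:
State after each event:
  event#1 t=0s outcome=F: state=CLOSED
  event#2 t=1s outcome=S: state=CLOSED
  event#3 t=2s outcome=F: state=CLOSED
  event#4 t=6s outcome=F: state=CLOSED
  event#5 t=8s outcome=F: state=CLOSED
  event#6 t=12s outcome=F: state=OPEN
  event#7 t=16s outcome=S: state=OPEN
  event#8 t=20s outcome=S: state=CLOSED
  event#9 t=22s outcome=S: state=CLOSED
  event#10 t=23s outcome=S: state=CLOSED
  event#11 t=25s outcome=S: state=CLOSED
  event#12 t=26s outcome=S: state=CLOSED
  event#13 t=30s outcome=F: state=CLOSED
  event#14 t=32s outcome=F: state=CLOSED
  event#15 t=34s outcome=F: state=CLOSED
  event#16 t=36s outcome=F: state=OPEN
  event#17 t=39s outcome=S: state=OPEN
  event#18 t=40s outcome=F: state=OPEN
  event#19 t=44s outcome=S: state=CLOSED
  event#20 t=47s outcome=S: state=CLOSED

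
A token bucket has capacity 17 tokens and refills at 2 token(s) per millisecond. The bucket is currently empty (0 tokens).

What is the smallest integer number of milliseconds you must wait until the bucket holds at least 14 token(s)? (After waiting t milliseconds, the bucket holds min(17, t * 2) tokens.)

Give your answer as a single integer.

Need t * 2 >= 14, so t >= 14/2.
Smallest integer t = ceil(14/2) = 7.

Answer: 7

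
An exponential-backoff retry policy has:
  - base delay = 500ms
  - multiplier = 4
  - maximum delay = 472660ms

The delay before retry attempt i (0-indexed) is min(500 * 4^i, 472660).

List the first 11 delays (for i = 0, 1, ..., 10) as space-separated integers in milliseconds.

Computing each delay:
  i=0: min(500*4^0, 472660) = 500
  i=1: min(500*4^1, 472660) = 2000
  i=2: min(500*4^2, 472660) = 8000
  i=3: min(500*4^3, 472660) = 32000
  i=4: min(500*4^4, 472660) = 128000
  i=5: min(500*4^5, 472660) = 472660
  i=6: min(500*4^6, 472660) = 472660
  i=7: min(500*4^7, 472660) = 472660
  i=8: min(500*4^8, 472660) = 472660
  i=9: min(500*4^9, 472660) = 472660
  i=10: min(500*4^10, 472660) = 472660

Answer: 500 2000 8000 32000 128000 472660 472660 472660 472660 472660 472660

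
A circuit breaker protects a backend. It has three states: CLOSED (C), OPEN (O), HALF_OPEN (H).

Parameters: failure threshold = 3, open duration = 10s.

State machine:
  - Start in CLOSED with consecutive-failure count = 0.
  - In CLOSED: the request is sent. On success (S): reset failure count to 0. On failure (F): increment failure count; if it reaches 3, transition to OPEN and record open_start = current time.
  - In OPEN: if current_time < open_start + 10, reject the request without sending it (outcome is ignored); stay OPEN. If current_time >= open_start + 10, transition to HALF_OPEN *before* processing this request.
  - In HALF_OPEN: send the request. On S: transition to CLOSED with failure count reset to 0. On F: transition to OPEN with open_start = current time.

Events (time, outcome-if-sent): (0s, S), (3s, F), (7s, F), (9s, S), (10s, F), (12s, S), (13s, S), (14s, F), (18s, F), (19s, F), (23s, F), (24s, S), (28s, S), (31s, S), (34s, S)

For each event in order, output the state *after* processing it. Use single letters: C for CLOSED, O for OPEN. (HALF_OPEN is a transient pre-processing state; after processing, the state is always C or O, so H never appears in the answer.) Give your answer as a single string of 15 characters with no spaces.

Answer: CCCCCCCCCOOOOCC

Derivation:
State after each event:
  event#1 t=0s outcome=S: state=CLOSED
  event#2 t=3s outcome=F: state=CLOSED
  event#3 t=7s outcome=F: state=CLOSED
  event#4 t=9s outcome=S: state=CLOSED
  event#5 t=10s outcome=F: state=CLOSED
  event#6 t=12s outcome=S: state=CLOSED
  event#7 t=13s outcome=S: state=CLOSED
  event#8 t=14s outcome=F: state=CLOSED
  event#9 t=18s outcome=F: state=CLOSED
  event#10 t=19s outcome=F: state=OPEN
  event#11 t=23s outcome=F: state=OPEN
  event#12 t=24s outcome=S: state=OPEN
  event#13 t=28s outcome=S: state=OPEN
  event#14 t=31s outcome=S: state=CLOSED
  event#15 t=34s outcome=S: state=CLOSED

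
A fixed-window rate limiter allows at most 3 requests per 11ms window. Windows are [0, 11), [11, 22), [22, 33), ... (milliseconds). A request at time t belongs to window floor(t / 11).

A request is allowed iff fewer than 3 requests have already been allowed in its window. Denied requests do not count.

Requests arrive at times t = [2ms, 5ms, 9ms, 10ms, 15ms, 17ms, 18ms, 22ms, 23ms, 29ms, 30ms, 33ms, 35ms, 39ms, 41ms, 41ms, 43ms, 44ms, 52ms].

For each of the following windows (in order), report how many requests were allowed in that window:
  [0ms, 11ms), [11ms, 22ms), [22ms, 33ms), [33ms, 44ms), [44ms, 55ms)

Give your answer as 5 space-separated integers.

Processing requests:
  req#1 t=2ms (window 0): ALLOW
  req#2 t=5ms (window 0): ALLOW
  req#3 t=9ms (window 0): ALLOW
  req#4 t=10ms (window 0): DENY
  req#5 t=15ms (window 1): ALLOW
  req#6 t=17ms (window 1): ALLOW
  req#7 t=18ms (window 1): ALLOW
  req#8 t=22ms (window 2): ALLOW
  req#9 t=23ms (window 2): ALLOW
  req#10 t=29ms (window 2): ALLOW
  req#11 t=30ms (window 2): DENY
  req#12 t=33ms (window 3): ALLOW
  req#13 t=35ms (window 3): ALLOW
  req#14 t=39ms (window 3): ALLOW
  req#15 t=41ms (window 3): DENY
  req#16 t=41ms (window 3): DENY
  req#17 t=43ms (window 3): DENY
  req#18 t=44ms (window 4): ALLOW
  req#19 t=52ms (window 4): ALLOW

Allowed counts by window: 3 3 3 3 2

Answer: 3 3 3 3 2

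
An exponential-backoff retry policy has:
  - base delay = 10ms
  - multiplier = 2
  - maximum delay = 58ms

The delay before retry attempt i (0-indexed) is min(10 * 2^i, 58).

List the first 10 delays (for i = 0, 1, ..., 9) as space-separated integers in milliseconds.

Computing each delay:
  i=0: min(10*2^0, 58) = 10
  i=1: min(10*2^1, 58) = 20
  i=2: min(10*2^2, 58) = 40
  i=3: min(10*2^3, 58) = 58
  i=4: min(10*2^4, 58) = 58
  i=5: min(10*2^5, 58) = 58
  i=6: min(10*2^6, 58) = 58
  i=7: min(10*2^7, 58) = 58
  i=8: min(10*2^8, 58) = 58
  i=9: min(10*2^9, 58) = 58

Answer: 10 20 40 58 58 58 58 58 58 58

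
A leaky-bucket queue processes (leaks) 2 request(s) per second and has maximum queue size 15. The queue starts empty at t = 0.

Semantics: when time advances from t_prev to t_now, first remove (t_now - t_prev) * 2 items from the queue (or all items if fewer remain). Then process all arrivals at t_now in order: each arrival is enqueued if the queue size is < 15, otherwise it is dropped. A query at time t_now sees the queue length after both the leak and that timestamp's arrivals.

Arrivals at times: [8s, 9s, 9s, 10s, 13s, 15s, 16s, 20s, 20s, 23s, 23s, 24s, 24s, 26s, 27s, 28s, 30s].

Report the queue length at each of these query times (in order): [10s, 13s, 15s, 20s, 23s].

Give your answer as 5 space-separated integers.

Queue lengths at query times:
  query t=10s: backlog = 1
  query t=13s: backlog = 1
  query t=15s: backlog = 1
  query t=20s: backlog = 2
  query t=23s: backlog = 2

Answer: 1 1 1 2 2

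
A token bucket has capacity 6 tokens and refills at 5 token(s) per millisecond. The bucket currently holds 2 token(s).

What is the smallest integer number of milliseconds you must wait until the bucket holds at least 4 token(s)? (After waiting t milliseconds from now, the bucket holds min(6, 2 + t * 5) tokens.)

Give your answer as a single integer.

Answer: 1

Derivation:
Need 2 + t * 5 >= 4, so t >= 2/5.
Smallest integer t = ceil(2/5) = 1.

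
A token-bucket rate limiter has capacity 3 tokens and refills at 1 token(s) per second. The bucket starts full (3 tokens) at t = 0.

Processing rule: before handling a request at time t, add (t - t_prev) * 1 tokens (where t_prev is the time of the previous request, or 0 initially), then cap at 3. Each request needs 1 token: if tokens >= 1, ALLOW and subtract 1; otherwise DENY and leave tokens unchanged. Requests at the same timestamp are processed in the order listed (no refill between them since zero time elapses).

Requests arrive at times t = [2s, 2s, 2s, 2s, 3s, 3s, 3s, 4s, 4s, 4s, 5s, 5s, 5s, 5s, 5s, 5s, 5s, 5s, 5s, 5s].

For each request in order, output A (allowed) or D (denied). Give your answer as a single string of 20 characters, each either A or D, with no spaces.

Answer: AAADADDADDADDDDDDDDD

Derivation:
Simulating step by step:
  req#1 t=2s: ALLOW
  req#2 t=2s: ALLOW
  req#3 t=2s: ALLOW
  req#4 t=2s: DENY
  req#5 t=3s: ALLOW
  req#6 t=3s: DENY
  req#7 t=3s: DENY
  req#8 t=4s: ALLOW
  req#9 t=4s: DENY
  req#10 t=4s: DENY
  req#11 t=5s: ALLOW
  req#12 t=5s: DENY
  req#13 t=5s: DENY
  req#14 t=5s: DENY
  req#15 t=5s: DENY
  req#16 t=5s: DENY
  req#17 t=5s: DENY
  req#18 t=5s: DENY
  req#19 t=5s: DENY
  req#20 t=5s: DENY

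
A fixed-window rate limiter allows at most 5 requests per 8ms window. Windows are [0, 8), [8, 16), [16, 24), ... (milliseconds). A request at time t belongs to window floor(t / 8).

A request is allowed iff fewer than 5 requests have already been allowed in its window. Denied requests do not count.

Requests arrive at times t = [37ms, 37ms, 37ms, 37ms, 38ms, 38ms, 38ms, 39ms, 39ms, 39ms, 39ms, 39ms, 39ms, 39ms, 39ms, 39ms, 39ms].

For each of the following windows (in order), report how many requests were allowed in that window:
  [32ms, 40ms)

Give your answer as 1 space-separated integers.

Answer: 5

Derivation:
Processing requests:
  req#1 t=37ms (window 4): ALLOW
  req#2 t=37ms (window 4): ALLOW
  req#3 t=37ms (window 4): ALLOW
  req#4 t=37ms (window 4): ALLOW
  req#5 t=38ms (window 4): ALLOW
  req#6 t=38ms (window 4): DENY
  req#7 t=38ms (window 4): DENY
  req#8 t=39ms (window 4): DENY
  req#9 t=39ms (window 4): DENY
  req#10 t=39ms (window 4): DENY
  req#11 t=39ms (window 4): DENY
  req#12 t=39ms (window 4): DENY
  req#13 t=39ms (window 4): DENY
  req#14 t=39ms (window 4): DENY
  req#15 t=39ms (window 4): DENY
  req#16 t=39ms (window 4): DENY
  req#17 t=39ms (window 4): DENY

Allowed counts by window: 5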